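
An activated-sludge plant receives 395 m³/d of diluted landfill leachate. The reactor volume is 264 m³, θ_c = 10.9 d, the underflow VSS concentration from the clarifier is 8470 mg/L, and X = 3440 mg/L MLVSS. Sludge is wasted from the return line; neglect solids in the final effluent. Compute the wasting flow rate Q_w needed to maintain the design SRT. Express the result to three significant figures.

Q_w ≈ 9.84 m³/d

Q_w = (V·X)/(θ_c X_r) = 264.0 × 3440 / (10.9 × 8470) = 9.837 m³/d.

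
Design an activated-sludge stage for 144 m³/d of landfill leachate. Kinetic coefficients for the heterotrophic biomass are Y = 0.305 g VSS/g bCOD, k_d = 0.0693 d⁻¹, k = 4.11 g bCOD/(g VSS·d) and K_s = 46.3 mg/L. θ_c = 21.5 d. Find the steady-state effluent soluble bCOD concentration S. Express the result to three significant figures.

S ≈ 4.71 mg/L

From the Monod/SRT balance for a CMAS, S = K_s·(1+k_d θ_c)/[θ_c·(Y k − k_d) − 1] = 46.3 × (1 + 0.0693 × 21.5) / [21.5 × (0.305 × 4.11 − 0.0693) − 1] = 115.3 / 24.46 = 4.713 mg/L.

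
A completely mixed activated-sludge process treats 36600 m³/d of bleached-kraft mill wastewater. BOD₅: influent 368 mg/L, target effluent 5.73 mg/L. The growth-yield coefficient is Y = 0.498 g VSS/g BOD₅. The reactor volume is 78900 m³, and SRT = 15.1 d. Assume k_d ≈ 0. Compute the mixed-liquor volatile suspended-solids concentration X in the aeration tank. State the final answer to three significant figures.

Without decay, X = Y Q (S₀−S) θ_c / V = 0.498 × 36600 × (368 − 5.73) × 15.1 / 78900 = 1264 mg/L.

X ≈ 1260 mg/L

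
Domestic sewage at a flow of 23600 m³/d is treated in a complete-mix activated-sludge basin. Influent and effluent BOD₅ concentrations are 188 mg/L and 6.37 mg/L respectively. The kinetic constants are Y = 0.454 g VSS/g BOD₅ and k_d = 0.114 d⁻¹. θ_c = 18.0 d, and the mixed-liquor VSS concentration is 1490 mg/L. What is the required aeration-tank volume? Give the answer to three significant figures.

V ≈ 7700 m³

From the SRT design equation V = Y Q (S₀−S) θ_c / [X (1 + k_d θ_c)] = 0.454 × 23600 × (188 − 6.37) × 18.0 / [1490 × (1 + 0.114 × 18.0)] = 3.5×10^7 / 4547 = 7703 m³.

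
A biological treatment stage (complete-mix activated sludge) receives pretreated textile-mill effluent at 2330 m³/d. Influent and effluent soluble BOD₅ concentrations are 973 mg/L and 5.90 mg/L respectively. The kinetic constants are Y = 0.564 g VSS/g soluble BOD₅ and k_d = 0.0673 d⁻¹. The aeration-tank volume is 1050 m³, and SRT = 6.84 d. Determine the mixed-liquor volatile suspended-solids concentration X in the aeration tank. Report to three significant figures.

Solving the biomass balance for X: X = Y Q (S₀−S) θ_c / [V (1+k_d θ_c)] = 0.564 × 2330 × (973 − 5.90) × 6.84 / [1050 × (1 + 0.0673 × 6.84)] = 5669 mg/L.

X ≈ 5670 mg/L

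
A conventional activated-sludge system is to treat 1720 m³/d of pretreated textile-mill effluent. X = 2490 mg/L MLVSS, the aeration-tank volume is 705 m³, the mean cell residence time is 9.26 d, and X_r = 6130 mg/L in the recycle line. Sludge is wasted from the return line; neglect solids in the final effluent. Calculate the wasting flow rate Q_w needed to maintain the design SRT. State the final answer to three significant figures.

Q_w ≈ 30.9 m³/d

Q_w = (V·X)/(θ_c X_r) = 705.0 × 2490 / (9.26 × 6130) = 30.93 m³/d.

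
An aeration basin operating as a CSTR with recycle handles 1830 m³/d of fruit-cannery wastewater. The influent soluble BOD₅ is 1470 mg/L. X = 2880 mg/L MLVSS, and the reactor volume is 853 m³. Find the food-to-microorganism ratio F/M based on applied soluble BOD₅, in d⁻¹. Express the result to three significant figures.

F/M ≈ 1.10 d⁻¹

Food-to-microorganism ratio F/M = Q S₀ / (V X) = 1830 × 1470 / (853.0 × 2880) = 1.095 d⁻¹.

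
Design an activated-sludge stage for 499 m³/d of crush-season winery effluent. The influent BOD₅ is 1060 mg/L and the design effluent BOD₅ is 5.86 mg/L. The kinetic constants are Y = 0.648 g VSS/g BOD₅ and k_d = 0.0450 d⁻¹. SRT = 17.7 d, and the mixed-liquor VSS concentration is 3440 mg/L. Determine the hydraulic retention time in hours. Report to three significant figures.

Steady-state biomass mass balance: V·X·(1 + k_d·θ_c) = Y·Q·(S₀ − S)·θ_c, so V = 0.648 × 499 × (1060 − 5.86) × 17.7 / [3440 × (1 + 0.0450 × 17.7)] = 6.03×10^6 / 6180 = 976.3 m³.
HRT = V/Q = 976.3 m³ / 499 m³·d⁻¹ = 1.956 d × 24 = 46.95 h.

τ ≈ 47.0 h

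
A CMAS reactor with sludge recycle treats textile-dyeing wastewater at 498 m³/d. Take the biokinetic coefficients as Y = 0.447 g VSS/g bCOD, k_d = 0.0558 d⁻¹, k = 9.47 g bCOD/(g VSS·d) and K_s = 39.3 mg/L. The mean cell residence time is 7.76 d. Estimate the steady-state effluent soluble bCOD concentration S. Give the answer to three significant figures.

From the Monod/SRT balance for a CMAS, S = K_s·(1+k_d θ_c)/[θ_c·(Y k − k_d) − 1] = 39.3 × (1 + 0.0558 × 7.76) / [7.76 × (0.447 × 9.47 − 0.0558) − 1] = 56.32 / 31.42 = 1.793 mg/L.

S ≈ 1.79 mg/L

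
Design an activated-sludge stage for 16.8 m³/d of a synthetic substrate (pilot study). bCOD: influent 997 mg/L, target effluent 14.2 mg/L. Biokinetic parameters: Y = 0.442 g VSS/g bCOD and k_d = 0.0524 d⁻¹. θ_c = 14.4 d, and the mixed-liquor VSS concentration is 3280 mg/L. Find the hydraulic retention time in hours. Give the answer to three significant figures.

τ ≈ 26.1 h

Steady-state biomass mass balance: V·X·(1 + k_d·θ_c) = Y·Q·(S₀ − S)·θ_c, so V = 0.442 × 16.8 × (997 − 14.2) × 14.4 / [3280 × (1 + 0.0524 × 14.4)] = 1.05×10^5 / 5755 = 18.26 m³.
HRT = V/Q = 18.26 m³ / 16.8 m³·d⁻¹ = 1.087 d × 24 = 26.09 h.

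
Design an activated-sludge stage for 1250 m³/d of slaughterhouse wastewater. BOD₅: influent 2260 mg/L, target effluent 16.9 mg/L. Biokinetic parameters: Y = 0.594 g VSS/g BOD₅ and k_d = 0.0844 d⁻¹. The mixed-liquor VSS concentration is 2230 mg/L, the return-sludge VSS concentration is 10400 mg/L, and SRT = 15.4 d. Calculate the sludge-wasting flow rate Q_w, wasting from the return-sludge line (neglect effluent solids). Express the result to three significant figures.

Steady-state biomass mass balance: V·X·(1 + k_d·θ_c) = Y·Q·(S₀ − S)·θ_c, so V = 0.594 × 1250 × (2260 − 16.9) × 15.4 / [2230 × (1 + 0.0844 × 15.4)] = 2.56×10^7 / 5128 = 5001 m³.
θ_c = V·X/(Q_w·X_r) when wasting from the recycle, so Q_w = V·X/(θ_c·X_r) = 5001 × 2230 / (15.4 × 10400) = 69.64 m³/d.

Q_w ≈ 69.6 m³/d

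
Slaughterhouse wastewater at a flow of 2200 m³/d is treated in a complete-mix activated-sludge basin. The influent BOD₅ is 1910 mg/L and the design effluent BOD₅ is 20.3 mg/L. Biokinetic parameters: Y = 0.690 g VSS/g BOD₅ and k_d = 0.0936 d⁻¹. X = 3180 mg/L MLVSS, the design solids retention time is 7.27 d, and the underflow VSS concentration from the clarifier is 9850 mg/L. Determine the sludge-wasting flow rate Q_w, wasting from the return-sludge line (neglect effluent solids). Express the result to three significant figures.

From the SRT design equation V = Y Q (S₀−S) θ_c / [X (1 + k_d θ_c)] = 0.690 × 2200 × (1910 − 20.3) × 7.27 / [3180 × (1 + 0.0936 × 7.27)] = 2.09×10^7 / 5344 = 3902 m³.
θ_c = V·X/(Q_w·X_r) when wasting from the recycle, so Q_w = V·X/(θ_c·X_r) = 3902 × 3180 / (7.27 × 9850) = 173.3 m³/d.

Q_w ≈ 173 m³/d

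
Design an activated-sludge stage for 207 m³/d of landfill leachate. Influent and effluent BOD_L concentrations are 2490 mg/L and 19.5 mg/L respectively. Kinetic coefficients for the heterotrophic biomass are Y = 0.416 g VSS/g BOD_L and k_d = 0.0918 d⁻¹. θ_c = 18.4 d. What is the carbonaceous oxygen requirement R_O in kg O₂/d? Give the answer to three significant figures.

R_O ≈ 399 kg O₂/d

Correct the yield for decay: Y_obs = Y/(1 + k_d θ_c) = 0.416 / (1 + 0.0918 × 18.4) = 0.416 / 2.689 = 0.1547.
Substrate removed = Q·(S₀ − S) = 207 m³/d × (2490 − 19.5) g/m³ = 5.11×10^5 g/d = 511.4 kg/d.
Biomass synthesised: P_X = Y_obs × 511.4 = 79.11 kg VSS/d.
Carbonaceous O₂ demand = substrate oxidised − cell-mass equivalent = 511.4 − 1.42 × 79.11 = 399.1 kg O₂/d.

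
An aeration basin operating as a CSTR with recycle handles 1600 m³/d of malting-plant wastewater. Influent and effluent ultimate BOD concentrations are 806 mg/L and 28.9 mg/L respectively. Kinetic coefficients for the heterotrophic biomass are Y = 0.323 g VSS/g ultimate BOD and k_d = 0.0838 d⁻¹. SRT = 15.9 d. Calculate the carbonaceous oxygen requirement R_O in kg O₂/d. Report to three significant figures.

The observed yield is Y_obs = Y/(1 + k_d·θ_c) = 0.323 / (1 + 0.0838 × 15.9) = 0.323 / 2.332 = 0.1385 g VSS per g ultimate BOD removed.
Q·(S₀ − S) = 1600 × (806 − 28.9) × 10⁻³ = 1243 kg/d removed.
P_X = Y_obs·Q·(S₀ − S) = 0.1385 × 1243 = 172.2 kg VSS/d.
Carbonaceous O₂ demand = substrate oxidised − cell-mass equivalent = 1243 − 1.42 × 172.2 = 998.9 kg O₂/d.

R_O ≈ 999 kg O₂/d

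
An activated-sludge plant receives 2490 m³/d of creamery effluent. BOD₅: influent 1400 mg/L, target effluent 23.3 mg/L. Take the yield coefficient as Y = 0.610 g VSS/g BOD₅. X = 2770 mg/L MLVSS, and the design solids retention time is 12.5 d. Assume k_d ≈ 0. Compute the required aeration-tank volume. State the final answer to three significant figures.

V ≈ 9440 m³

Biomass mass balance (decay neglected): V·X = Y·Q·(S₀ − S)·θ_c, so V = 0.610 × 2490 × (1400 − 23.3) × 12.5 / 2770 = 9436 m³.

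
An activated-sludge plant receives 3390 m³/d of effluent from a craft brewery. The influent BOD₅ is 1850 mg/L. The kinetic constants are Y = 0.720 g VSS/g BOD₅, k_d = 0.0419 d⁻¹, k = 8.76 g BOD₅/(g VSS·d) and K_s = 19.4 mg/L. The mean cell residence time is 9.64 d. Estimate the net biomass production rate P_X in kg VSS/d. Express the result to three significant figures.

P_X ≈ 3220 kg VSS/d

From the Monod/SRT balance for a CMAS, S = K_s·(1+k_d θ_c)/[θ_c·(Y k − k_d) − 1] = 19.4 × (1 + 0.0419 × 9.64) / [9.64 × (0.720 × 8.76 − 0.0419) − 1] = 27.24 / 59.40 = 0.4585 mg/L.
Observed yield with endogenous decay: Y_obs = Y / (1 + k_d·θ_c) = 0.720 / (1 + 0.0419 × 9.64) = 0.720 / 1.404 = 0.5129 g VSS/g BOD₅.
ΔS = 1850 − 0.459 = 1850 mg/L, so the substrate removal rate is 3390 × 1850/1000 = 6270 kg BOD₅/d.
Net biomass production P_X = Y_obs × Q·(S₀ − S) = 0.5129 × 6270 = 3216 kg VSS/d.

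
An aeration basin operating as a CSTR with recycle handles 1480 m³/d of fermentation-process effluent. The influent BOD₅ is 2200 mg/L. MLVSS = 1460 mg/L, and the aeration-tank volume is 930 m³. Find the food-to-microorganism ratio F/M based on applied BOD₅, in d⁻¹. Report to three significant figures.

F/M ≈ 2.40 d⁻¹

Food-to-microorganism ratio F/M = Q S₀ / (V X) = 1480 × 2200 / (930.0 × 1460) = 2.398 d⁻¹.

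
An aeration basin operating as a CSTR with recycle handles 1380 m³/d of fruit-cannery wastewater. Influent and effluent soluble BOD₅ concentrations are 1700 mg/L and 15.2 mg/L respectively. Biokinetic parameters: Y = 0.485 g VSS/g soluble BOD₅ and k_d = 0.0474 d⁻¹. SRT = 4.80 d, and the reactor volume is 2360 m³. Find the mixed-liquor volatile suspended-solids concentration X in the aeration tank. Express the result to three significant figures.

X ≈ 1870 mg/L

Solving the biomass balance for X: X = Y Q (S₀−S) θ_c / [V (1+k_d θ_c)] = 0.485 × 1380 × (1700 − 15.2) × 4.80 / [2360 × (1 + 0.0474 × 4.80)] = 1868 mg/L.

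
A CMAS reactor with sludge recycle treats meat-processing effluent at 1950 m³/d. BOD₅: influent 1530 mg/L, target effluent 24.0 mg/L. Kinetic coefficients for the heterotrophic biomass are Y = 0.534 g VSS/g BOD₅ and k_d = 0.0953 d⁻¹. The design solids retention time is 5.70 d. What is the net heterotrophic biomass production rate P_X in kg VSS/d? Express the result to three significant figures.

Y_obs = Y / (1 + k_d θ_c) = 0.534 / (1 + 0.0953 × 5.70) = 0.534 / 1.543 = 0.3460.
Substrate removed = Q·(S₀ − S) = 1950 m³/d × (1530 − 24.0) g/m³ = 2.94×10^6 g/d = 2937 kg/d.
P_X = Y_obs · Q(S₀ − S) = 0.3460 × 2937 = 1016 kg VSS/d.

P_X ≈ 1020 kg VSS/d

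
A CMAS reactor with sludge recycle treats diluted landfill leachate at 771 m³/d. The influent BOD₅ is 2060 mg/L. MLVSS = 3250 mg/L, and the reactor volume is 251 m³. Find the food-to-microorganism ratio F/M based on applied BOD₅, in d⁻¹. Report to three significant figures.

F/M ≈ 1.95 d⁻¹

F/M = Q·S₀ / (V·X) = 771 × 2060 / (251.0 × 3250) = 1.947 g BOD₅·(g VSS·d)⁻¹.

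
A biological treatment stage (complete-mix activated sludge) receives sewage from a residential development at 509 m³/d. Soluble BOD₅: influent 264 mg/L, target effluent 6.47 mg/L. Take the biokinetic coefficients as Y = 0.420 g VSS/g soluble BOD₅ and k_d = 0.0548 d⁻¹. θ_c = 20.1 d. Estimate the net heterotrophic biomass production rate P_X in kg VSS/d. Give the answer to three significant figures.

The observed yield is Y_obs = Y/(1 + k_d·θ_c) = 0.420 / (1 + 0.0548 × 20.1) = 0.420 / 2.101 = 0.1999 g VSS per g soluble BOD₅ removed.
Q·(S₀ − S) = 509 × (264 − 6.47) × 10⁻³ = 131.1 kg/d removed.
So the net sludge growth is P_X = 0.1999 × 131.1 = 26.20 kg VSS/d.

P_X ≈ 26.2 kg VSS/d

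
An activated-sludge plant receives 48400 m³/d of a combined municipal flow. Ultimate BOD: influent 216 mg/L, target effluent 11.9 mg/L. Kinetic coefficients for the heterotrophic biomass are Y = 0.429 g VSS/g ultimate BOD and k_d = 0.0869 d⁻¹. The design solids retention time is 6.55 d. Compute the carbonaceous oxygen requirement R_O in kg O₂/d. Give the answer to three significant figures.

Correct the yield for decay: Y_obs = Y/(1 + k_d θ_c) = 0.429 / (1 + 0.0869 × 6.55) = 0.429 / 1.569 = 0.2734.
Mass of ultimate BOD removed per day: Q(S₀ − S) = 48400 × 204.1 g/m³ = 9878 kg/d.
Net sludge production P_X = 0.2734 × 9878 = 2701 kg VSS/d.
R_O = Q·(S₀ − S) − 1.42·P_X = 9878 − 1.42 × 2701 = 6044 kg O₂/d.

R_O ≈ 6040 kg O₂/d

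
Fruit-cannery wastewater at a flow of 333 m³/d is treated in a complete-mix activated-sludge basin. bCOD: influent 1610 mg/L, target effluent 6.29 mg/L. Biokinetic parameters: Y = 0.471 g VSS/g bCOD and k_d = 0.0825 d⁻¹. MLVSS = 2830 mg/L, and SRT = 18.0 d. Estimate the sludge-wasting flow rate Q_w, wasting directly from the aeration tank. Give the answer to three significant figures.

Q_w ≈ 35.8 m³/d

From the SRT design equation V = Y Q (S₀−S) θ_c / [X (1 + k_d θ_c)] = 0.471 × 333 × (1610 − 6.29) × 18.0 / [2830 × (1 + 0.0825 × 18.0)] = 4.53×10^6 / 7033 = 643.8 m³.
For wasting at MLVSS concentration, Q_w = V/θ_c = 643.8/18.0 = 35.77 m³/d.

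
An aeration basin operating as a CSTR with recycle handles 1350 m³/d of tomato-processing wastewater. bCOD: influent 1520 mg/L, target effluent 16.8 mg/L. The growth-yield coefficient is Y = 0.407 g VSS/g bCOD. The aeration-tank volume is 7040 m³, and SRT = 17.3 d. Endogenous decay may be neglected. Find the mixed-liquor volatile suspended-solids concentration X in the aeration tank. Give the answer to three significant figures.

X ≈ 2030 mg/L

Without decay, X = Y Q (S₀−S) θ_c / V = 0.407 × 1350 × (1520 − 16.8) × 17.3 / 7040 = 2030 mg/L.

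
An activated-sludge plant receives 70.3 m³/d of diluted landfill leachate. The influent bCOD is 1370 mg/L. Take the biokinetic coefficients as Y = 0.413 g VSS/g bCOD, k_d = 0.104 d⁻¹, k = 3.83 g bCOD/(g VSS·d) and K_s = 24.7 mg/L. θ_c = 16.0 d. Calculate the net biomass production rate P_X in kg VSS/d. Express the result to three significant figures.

From the Monod/SRT balance for a CMAS, S = K_s·(1+k_d θ_c)/[θ_c·(Y k − k_d) − 1] = 24.7 × (1 + 0.104 × 16.0) / [16.0 × (0.413 × 3.83 − 0.104) − 1] = 65.80 / 22.64 = 2.906 mg/L.
Observed yield with endogenous decay: Y_obs = Y / (1 + k_d·θ_c) = 0.413 / (1 + 0.104 × 16.0) = 0.413 / 2.664 = 0.1550 g VSS/g bCOD.
ΔS = 1370 − 2.91 = 1367 mg/L, so the substrate removal rate is 70.3 × 1367/1000 = 96.11 kg bCOD/d.
Biomass produced: P_X = Y_obs·Q·ΔS = 0.1550 × 96.11 ≈ 14.90 kg VSS/d.

P_X ≈ 14.9 kg VSS/d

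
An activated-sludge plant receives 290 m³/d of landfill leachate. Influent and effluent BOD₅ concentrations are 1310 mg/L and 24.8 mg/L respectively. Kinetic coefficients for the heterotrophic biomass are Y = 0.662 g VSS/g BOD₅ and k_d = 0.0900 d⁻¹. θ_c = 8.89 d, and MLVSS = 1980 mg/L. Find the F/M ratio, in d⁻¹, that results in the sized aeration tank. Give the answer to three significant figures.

F/M ≈ 0.312 d⁻¹

From the SRT design equation V = Y Q (S₀−S) θ_c / [X (1 + k_d θ_c)] = 0.662 × 290 × (1310 − 24.8) × 8.89 / [1980 × (1 + 0.0900 × 8.89)] = 2.19×10^6 / 3564 = 615.4 m³.
Food-to-microorganism ratio F/M = Q S₀ / (V X) = 290 × 1310 / (615.4 × 1980) = 0.3118 d⁻¹.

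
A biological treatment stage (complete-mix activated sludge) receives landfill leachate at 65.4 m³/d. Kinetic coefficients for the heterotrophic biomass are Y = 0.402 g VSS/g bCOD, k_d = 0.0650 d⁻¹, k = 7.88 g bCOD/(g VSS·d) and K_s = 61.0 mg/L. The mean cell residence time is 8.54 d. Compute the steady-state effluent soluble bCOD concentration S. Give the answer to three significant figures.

For a completely mixed reactor with recycle the Lawrence–McCarty relation gives S = K_s·(1 + k_d·θ_c) / [θ_c·(Y·k − k_d) − 1] = 61.0 × (1 + 0.0650 × 8.54) / [8.54 × (0.402 × 7.88 − 0.0650) − 1] = 94.86 / 25.50 = 3.720 mg/L.

S ≈ 3.72 mg/L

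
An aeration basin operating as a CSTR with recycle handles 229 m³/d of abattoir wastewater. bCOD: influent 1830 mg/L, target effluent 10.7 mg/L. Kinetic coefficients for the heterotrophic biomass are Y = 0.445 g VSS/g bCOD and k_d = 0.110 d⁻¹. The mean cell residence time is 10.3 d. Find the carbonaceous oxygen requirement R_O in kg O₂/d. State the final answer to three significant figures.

R_O ≈ 293 kg O₂/d

The observed yield is Y_obs = Y/(1 + k_d·θ_c) = 0.445 / (1 + 0.110 × 10.3) = 0.445 / 2.133 = 0.2086 g VSS per g bCOD removed.
Mass of bCOD removed per day: Q(S₀ − S) = 229 × 1819 g/m³ = 416.6 kg/d.
P_X = Y_obs·Q·(S₀ − S) = 0.2086 × 416.6 = 86.92 kg VSS/d.
R_O = Q·ΔS − 1.42 P_X = 416.6 − 123.4 = 293.2 kg O₂/d.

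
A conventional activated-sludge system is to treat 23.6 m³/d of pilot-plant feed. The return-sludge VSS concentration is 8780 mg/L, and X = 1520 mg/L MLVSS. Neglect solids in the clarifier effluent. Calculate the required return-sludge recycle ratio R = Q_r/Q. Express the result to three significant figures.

Solids balance on the clarifier gives (1+R)X = R·X_r, so R = X/(X_r − X) = 1520 / (8780 − 1520) = 0.2094.

R ≈ 0.209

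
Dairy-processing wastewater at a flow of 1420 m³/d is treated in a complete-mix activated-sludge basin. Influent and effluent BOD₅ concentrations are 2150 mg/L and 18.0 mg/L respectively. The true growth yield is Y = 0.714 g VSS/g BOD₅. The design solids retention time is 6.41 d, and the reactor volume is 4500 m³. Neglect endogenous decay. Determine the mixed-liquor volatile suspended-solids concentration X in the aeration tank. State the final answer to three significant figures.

From V·X = Y·Q·(S₀ − S)·θ_c (decay neglected): X = 0.714 × 1420 × (2150 − 18.0) × 6.41 / 4500 = 3079 mg/L.

X ≈ 3080 mg/L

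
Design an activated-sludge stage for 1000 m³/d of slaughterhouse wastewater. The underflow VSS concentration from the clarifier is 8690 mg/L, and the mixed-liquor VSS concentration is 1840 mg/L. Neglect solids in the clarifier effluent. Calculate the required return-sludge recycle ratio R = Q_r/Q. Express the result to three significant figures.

R ≈ 0.269

Solids balance on the clarifier gives (1+R)X = R·X_r, so R = X/(X_r − X) = 1840 / (8690 − 1840) = 0.2686.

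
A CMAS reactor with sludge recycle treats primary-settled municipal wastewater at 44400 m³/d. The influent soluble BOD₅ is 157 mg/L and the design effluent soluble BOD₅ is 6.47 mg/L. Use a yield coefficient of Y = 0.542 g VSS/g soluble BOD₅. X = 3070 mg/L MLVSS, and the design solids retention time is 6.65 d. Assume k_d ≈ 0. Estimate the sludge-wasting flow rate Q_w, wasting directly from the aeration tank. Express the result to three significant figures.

Q_w ≈ 1180 m³/d

With k_d = 0 the design equation reduces to V = Y Q (S₀−S) θ_c / X = 0.542 × 44400 × (157 − 6.47) × 6.65 / 3070 = 7847 m³.
With mixed-liquor wasting, θ_c = V/Q_w, so Q_w = V/θ_c = 7847/6.65 = 1180 m³/d.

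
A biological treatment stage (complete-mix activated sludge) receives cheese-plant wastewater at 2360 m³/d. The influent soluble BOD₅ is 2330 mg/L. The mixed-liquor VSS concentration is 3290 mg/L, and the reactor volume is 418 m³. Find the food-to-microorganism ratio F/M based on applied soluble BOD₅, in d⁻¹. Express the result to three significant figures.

F/M = Q·S₀ / (V·X) = 2360 × 2330 / (418.0 × 3290) = 3.998 g soluble BOD₅·(g VSS·d)⁻¹.

F/M ≈ 4.00 d⁻¹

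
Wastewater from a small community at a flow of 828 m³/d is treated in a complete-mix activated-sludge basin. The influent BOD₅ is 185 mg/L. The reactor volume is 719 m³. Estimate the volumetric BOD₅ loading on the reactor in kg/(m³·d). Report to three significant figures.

L_v = Q S₀ / V = 828 × 185 × 10⁻³ / 719.0 = 0.2130 kg/(m³·d).

L_v ≈ 0.213 kg BOD₅/(m³·d)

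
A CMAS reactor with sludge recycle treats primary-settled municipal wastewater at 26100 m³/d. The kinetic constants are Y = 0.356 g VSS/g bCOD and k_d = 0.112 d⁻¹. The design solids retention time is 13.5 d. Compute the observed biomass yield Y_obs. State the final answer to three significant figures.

Correct the yield for decay: Y_obs = Y/(1 + k_d θ_c) = 0.356 / (1 + 0.112 × 13.5) = 0.356 / 2.512 = 0.1417.

Y_obs ≈ 0.142 g VSS/g bCOD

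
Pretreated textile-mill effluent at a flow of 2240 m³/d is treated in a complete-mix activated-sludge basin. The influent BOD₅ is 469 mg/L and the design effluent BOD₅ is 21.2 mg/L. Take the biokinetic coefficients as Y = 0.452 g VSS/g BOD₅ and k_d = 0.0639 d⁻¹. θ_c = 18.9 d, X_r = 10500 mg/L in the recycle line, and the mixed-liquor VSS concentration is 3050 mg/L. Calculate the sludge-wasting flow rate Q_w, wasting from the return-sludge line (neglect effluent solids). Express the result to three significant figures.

Rearranging the biomass balance for a CMAS with decay, V = Y·Q·ΔS·θ_c / [X·(1+k_d θ_c)] = 0.452 × 2240 × (469 − 21.2) × 18.9 / [3050 × (1 + 0.0639 × 18.9)] = 8.57×10^6 / 6734 = 1273 m³.
Q_w = (V·X)/(θ_c X_r) = 1273 × 3050 / (18.9 × 10500) = 19.56 m³/d.

Q_w ≈ 19.6 m³/d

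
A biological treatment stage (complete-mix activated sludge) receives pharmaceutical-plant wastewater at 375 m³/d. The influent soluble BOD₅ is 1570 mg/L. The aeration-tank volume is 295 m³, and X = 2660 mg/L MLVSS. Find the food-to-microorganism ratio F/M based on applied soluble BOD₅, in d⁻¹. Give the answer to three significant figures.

F/M ≈ 0.750 d⁻¹

Food-to-microorganism ratio F/M = Q S₀ / (V X) = 375 × 1570 / (295.0 × 2660) = 0.7503 d⁻¹.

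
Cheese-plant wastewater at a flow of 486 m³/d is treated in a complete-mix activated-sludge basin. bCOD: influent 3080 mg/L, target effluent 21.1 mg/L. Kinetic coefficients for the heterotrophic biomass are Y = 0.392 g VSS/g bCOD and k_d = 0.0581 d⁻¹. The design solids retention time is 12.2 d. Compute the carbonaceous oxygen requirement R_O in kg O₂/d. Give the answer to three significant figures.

R_O ≈ 1000 kg O₂/d

Correct the yield for decay: Y_obs = Y/(1 + k_d θ_c) = 0.392 / (1 + 0.0581 × 12.2) = 0.392 / 1.709 = 0.2294.
ΔS = 3080 − 21.1 = 3059 mg/L, so the substrate removal rate is 486 × 3059/1000 = 1487 kg bCOD/d.
P_X = Y_obs·Q·(S₀ − S) = 0.2294 × 1487 = 341.0 kg VSS/d.
R_O = Q·(S₀ − S) − 1.42·P_X = 1487 − 1.42 × 341.0 = 1002 kg O₂/d.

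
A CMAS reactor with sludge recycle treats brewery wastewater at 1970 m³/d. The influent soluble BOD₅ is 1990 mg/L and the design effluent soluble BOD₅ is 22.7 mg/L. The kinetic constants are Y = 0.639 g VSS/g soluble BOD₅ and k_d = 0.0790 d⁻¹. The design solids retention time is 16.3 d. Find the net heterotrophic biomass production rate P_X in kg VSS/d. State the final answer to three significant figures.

Correct the yield for decay: Y_obs = Y/(1 + k_d θ_c) = 0.639 / (1 + 0.0790 × 16.3) = 0.639 / 2.288 = 0.2793.
Substrate removed = Q·(S₀ − S) = 1970 m³/d × (1990 − 22.7) g/m³ = 3.88×10^6 g/d = 3876 kg/d.
Biomass produced: P_X = Y_obs·Q·ΔS = 0.2793 × 3876 ≈ 1083 kg VSS/d.

P_X ≈ 1080 kg VSS/d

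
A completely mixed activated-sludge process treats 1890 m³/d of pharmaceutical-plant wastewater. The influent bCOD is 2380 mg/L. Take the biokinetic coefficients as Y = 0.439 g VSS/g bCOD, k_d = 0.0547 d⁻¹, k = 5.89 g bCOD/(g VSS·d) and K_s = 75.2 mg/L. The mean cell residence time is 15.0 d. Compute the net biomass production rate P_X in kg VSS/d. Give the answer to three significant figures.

P_X ≈ 1080 kg VSS/d

Effluent substrate depends only on kinetics and SRT: S = K_s(1 + k_d θ_c) / [θ_c(Yk − k_d) − 1] = 75.2 × (1 + 0.0547 × 15.0) / [15.0 × (0.439 × 5.89 − 0.0547) − 1] = 136.9 / 36.97 = 3.704 mg/L.
Y_obs = Y / (1 + k_d θ_c) = 0.439 / (1 + 0.0547 × 15.0) = 0.439 / 1.821 = 0.2411.
Mass of bCOD removed per day: Q(S₀ − S) = 1890 × 2376 g/m³ = 4491 kg/d.
So the net sludge growth is P_X = 0.2411 × 4491 = 1083 kg VSS/d.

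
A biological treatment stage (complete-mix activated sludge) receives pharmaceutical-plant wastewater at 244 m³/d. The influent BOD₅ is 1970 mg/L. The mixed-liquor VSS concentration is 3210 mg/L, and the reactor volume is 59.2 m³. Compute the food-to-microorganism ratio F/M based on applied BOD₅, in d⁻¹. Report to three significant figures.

F/M = applied load / biomass = Q·S₀/(V·X) = 244 × 1970 / (59.20 × 3210) = 2.529 d⁻¹.

F/M ≈ 2.53 d⁻¹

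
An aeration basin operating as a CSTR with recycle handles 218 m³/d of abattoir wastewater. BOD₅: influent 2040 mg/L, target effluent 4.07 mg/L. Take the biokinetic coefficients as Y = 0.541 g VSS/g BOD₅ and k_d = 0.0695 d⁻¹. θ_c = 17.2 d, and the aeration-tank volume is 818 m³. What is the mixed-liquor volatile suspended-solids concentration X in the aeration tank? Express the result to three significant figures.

X ≈ 2300 mg/L

From V·X·(1 + k_d·θ_c) = Y·Q·(S₀ − S)·θ_c: X = 0.541 × 218 × (2040 − 4.07) × 17.2 / [818 × (1 + 0.0695 × 17.2)] = 2300 mg/L.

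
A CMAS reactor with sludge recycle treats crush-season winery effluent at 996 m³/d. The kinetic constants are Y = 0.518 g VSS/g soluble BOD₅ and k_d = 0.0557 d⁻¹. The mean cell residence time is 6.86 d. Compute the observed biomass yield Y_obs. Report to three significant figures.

Correct the yield for decay: Y_obs = Y/(1 + k_d θ_c) = 0.518 / (1 + 0.0557 × 6.86) = 0.518 / 1.382 = 0.3748.

Y_obs ≈ 0.375 g VSS/g soluble BOD₅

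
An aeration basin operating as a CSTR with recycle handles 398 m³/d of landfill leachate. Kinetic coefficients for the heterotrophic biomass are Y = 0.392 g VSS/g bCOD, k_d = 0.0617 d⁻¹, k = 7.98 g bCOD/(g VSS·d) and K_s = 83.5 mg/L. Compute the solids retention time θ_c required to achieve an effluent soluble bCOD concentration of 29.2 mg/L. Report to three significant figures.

θ_c ≈ 1.34 d

Specific growth rate at S = 29.2 mg/L: μ = YkS/(K_s+S) = 0.392·7.98·29.2/(83.5+29.2) = 0.8105 d⁻¹.
Then 1/θ_c = μ − k_d = 0.8105 − 0.0617 = 0.7488 d⁻¹, giving θ_c = 1.335 d.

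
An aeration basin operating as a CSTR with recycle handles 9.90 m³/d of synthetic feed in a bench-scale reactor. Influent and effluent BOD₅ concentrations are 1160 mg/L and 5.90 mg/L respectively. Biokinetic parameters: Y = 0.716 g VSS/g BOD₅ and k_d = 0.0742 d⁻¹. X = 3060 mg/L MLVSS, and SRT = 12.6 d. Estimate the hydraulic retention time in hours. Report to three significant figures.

τ ≈ 42.2 h

From the SRT design equation V = Y Q (S₀−S) θ_c / [X (1 + k_d θ_c)] = 0.716 × 9.90 × (1160 − 5.90) × 12.6 / [3060 × (1 + 0.0742 × 12.6)] = 1.03×10^5 / 5921 = 17.41 m³.
HRT = V/Q = 17.41 m³ / 9.90 m³·d⁻¹ = 1.759 d × 24 = 42.20 h.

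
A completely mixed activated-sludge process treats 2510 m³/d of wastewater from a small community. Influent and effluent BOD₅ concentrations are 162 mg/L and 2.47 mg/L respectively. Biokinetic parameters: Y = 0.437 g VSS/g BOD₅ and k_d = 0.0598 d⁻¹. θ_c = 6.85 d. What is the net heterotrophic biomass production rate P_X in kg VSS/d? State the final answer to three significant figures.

The observed yield is Y_obs = Y/(1 + k_d·θ_c) = 0.437 / (1 + 0.0598 × 6.85) = 0.437 / 1.410 = 0.3100 g VSS per g BOD₅ removed.
Substrate removed = Q·(S₀ − S) = 2510 m³/d × (162 − 2.47) g/m³ = 4×10^5 g/d = 400.4 kg/d.
So the net sludge growth is P_X = 0.3100 × 400.4 = 124.1 kg VSS/d.

P_X ≈ 124 kg VSS/d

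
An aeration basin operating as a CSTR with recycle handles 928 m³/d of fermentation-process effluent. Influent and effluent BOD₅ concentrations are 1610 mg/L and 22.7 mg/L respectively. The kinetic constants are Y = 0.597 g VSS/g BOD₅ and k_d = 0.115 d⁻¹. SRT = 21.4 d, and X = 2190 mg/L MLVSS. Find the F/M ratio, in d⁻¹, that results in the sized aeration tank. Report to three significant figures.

F/M ≈ 0.275 d⁻¹

Steady-state biomass mass balance: V·X·(1 + k_d·θ_c) = Y·Q·(S₀ − S)·θ_c, so V = 0.597 × 928 × (1610 − 22.7) × 21.4 / [2190 × (1 + 0.115 × 21.4)] = 1.88×10^7 / 7580 = 2483 m³.
Food-to-microorganism ratio F/M = Q S₀ / (V X) = 928 × 1610 / (2483 × 2190) = 0.2748 d⁻¹.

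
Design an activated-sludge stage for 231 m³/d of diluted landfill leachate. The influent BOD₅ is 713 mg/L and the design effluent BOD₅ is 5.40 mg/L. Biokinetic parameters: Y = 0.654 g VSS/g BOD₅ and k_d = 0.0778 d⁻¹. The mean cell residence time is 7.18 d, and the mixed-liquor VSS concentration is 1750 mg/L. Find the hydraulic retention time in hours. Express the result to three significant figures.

τ ≈ 29.2 h

Rearranging the biomass balance for a CMAS with decay, V = Y·Q·ΔS·θ_c / [X·(1+k_d θ_c)] = 0.654 × 231 × (713 − 5.40) × 7.18 / [1750 × (1 + 0.0778 × 7.18)] = 7.68×10^5 / 2728 = 281.4 m³.
Hydraulic retention time τ = V/Q = 281.4 / 231 = 1.218 d = 29.24 h.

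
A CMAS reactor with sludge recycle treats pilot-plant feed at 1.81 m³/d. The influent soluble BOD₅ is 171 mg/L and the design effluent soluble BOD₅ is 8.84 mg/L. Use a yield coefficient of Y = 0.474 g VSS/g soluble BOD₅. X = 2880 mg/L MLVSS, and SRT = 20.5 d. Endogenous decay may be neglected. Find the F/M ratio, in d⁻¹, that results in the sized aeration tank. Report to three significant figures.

F/M ≈ 0.109 d⁻¹

With k_d = 0 the design equation reduces to V = Y Q (S₀−S) θ_c / X = 0.474 × 1.81 × (171 − 8.84) × 20.5 / 2880 = 0.9903 m³.
Food-to-microorganism ratio F/M = Q S₀ / (V X) = 1.81 × 171 / (0.9903 × 2880) = 0.1085 d⁻¹.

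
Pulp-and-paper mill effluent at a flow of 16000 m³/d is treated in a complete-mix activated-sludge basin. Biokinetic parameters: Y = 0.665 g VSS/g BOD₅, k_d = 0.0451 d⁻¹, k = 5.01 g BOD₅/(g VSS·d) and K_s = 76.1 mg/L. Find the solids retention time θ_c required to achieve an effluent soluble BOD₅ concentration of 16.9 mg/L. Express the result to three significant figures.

θ_c ≈ 1.78 d

Specific growth rate at S = 16.9 mg/L: μ = YkS/(K_s+S) = 0.665·5.01·16.9/(76.1+16.9) = 0.6054 d⁻¹.
Then 1/θ_c = μ − k_d = 0.6054 − 0.0451 = 0.5603 d⁻¹, giving θ_c = 1.785 d.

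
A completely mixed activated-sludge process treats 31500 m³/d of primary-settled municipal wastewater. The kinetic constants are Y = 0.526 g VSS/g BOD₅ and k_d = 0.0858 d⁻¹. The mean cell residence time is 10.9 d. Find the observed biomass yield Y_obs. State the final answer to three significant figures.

The observed yield is Y_obs = Y/(1 + k_d·θ_c) = 0.526 / (1 + 0.0858 × 10.9) = 0.526 / 1.935 = 0.2718 g VSS per g BOD₅ removed.

Y_obs ≈ 0.272 g VSS/g BOD₅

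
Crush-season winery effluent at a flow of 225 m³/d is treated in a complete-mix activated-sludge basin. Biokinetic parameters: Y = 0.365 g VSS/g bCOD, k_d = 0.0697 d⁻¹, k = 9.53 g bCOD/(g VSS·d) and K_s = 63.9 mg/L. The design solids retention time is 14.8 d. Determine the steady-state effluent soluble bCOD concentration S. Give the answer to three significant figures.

For a completely mixed reactor with recycle the Lawrence–McCarty relation gives S = K_s·(1 + k_d·θ_c) / [θ_c·(Y·k − k_d) − 1] = 63.9 × (1 + 0.0697 × 14.8) / [14.8 × (0.365 × 9.53 − 0.0697) − 1] = 129.8 / 49.45 = 2.625 mg/L.

S ≈ 2.63 mg/L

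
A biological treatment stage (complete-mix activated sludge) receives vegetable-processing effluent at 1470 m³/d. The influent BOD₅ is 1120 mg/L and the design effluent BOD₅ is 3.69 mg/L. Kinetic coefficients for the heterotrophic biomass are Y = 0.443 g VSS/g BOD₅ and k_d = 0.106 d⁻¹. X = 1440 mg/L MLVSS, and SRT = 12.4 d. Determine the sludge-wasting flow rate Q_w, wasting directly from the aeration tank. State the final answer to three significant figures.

Q_w ≈ 218 m³/d

From the SRT design equation V = Y Q (S₀−S) θ_c / [X (1 + k_d θ_c)] = 0.443 × 1470 × (1120 − 3.69) × 12.4 / [1440 × (1 + 0.106 × 12.4)] = 9.01×10^6 / 3333 = 2705 m³.
With mixed-liquor wasting, θ_c = V/Q_w, so Q_w = V/θ_c = 2705/12.4 = 218.1 m³/d.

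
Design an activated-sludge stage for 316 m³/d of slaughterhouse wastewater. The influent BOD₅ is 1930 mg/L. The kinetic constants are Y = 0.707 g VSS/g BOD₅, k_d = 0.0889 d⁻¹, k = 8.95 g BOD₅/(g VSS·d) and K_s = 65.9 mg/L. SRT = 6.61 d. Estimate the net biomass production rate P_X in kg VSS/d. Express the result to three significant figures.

P_X ≈ 271 kg VSS/d

Effluent substrate depends only on kinetics and SRT: S = K_s(1 + k_d θ_c) / [θ_c(Yk − k_d) − 1] = 65.9 × (1 + 0.0889 × 6.61) / [6.61 × (0.707 × 8.95 − 0.0889) − 1] = 104.6 / 40.24 = 2.600 mg/L.
Y_obs = Y / (1 + k_d θ_c) = 0.707 / (1 + 0.0889 × 6.61) = 0.707 / 1.588 = 0.4453.
Substrate removed = Q·(S₀ − S) = 316 m³/d × (1930 − 2.60) g/m³ = 6.09×10^5 g/d = 609.1 kg/d.
P_X = Y_obs · Q(S₀ − S) = 0.4453 × 609.1 = 271.2 kg VSS/d.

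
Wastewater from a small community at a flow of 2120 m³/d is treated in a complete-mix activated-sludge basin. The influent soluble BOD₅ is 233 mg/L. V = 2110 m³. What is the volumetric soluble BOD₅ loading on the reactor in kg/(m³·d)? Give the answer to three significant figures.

L_v ≈ 0.234 kg soluble BOD₅/(m³·d)

Applied soluble BOD₅ load per unit volume = Q·S₀/V = (2120 × 233/1000)/2110 = 0.2341 kg soluble BOD₅·m⁻³·d⁻¹.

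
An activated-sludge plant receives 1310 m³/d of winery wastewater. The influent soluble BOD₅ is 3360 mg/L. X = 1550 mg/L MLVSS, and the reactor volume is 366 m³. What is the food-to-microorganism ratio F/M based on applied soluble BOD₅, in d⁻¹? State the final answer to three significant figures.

F/M ≈ 7.76 d⁻¹

Food-to-microorganism ratio F/M = Q S₀ / (V X) = 1310 × 3360 / (366.0 × 1550) = 7.759 d⁻¹.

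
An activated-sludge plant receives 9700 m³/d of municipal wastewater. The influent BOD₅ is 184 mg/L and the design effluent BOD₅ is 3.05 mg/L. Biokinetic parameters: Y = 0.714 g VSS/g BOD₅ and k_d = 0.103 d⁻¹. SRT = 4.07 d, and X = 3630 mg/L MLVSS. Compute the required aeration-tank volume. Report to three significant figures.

Rearranging the biomass balance for a CMAS with decay, V = Y·Q·ΔS·θ_c / [X·(1+k_d θ_c)] = 0.714 × 9700 × (184 − 3.05) × 4.07 / [3630 × (1 + 0.103 × 4.07)] = 5.1×10^6 / 5152 = 990.1 m³.

V ≈ 990 m³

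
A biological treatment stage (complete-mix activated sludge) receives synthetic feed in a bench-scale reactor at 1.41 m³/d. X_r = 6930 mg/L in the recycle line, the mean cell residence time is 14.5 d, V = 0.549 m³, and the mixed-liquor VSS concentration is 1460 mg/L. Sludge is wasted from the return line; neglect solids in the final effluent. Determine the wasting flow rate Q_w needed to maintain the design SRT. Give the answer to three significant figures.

Wasting from the return line (neglecting effluent solids): Q_w = V·X / (θ_c·X_r) = 0.5490 × 1460 / (14.5 × 6930) = 0.007977 m³/d.

Q_w ≈ 0.00798 m³/d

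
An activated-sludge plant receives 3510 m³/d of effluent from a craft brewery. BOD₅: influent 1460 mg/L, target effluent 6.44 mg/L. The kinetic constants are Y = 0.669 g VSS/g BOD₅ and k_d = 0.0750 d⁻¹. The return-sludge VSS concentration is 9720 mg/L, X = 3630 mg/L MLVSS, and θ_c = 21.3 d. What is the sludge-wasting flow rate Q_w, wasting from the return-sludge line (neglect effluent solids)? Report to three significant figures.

From the SRT design equation V = Y Q (S₀−S) θ_c / [X (1 + k_d θ_c)] = 0.669 × 3510 × (1460 − 6.44) × 21.3 / [3630 × (1 + 0.0750 × 21.3)] = 7.27×10^7 / 9429 = 7711 m³.
Q_w = (V·X)/(θ_c X_r) = 7711 × 3630 / (21.3 × 9720) = 135.2 m³/d.

Q_w ≈ 135 m³/d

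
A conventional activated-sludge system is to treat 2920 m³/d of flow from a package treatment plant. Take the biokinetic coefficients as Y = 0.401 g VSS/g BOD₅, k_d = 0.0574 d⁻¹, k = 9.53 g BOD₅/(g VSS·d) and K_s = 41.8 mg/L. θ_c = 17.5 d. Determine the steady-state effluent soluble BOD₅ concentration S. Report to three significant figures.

S ≈ 1.29 mg/L

Effluent substrate depends only on kinetics and SRT: S = K_s(1 + k_d θ_c) / [θ_c(Yk − k_d) − 1] = 41.8 × (1 + 0.0574 × 17.5) / [17.5 × (0.401 × 9.53 − 0.0574) − 1] = 83.79 / 64.87 = 1.292 mg/L.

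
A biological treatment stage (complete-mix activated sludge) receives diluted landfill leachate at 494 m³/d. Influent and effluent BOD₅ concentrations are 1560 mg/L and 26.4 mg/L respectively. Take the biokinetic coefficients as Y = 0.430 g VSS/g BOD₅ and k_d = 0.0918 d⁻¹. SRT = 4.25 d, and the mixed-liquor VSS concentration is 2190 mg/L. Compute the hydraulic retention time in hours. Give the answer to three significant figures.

From the SRT design equation V = Y Q (S₀−S) θ_c / [X (1 + k_d θ_c)] = 0.430 × 494 × (1560 − 26.4) × 4.25 / [2190 × (1 + 0.0918 × 4.25)] = 1.38×10^6 / 3044 = 454.8 m³.
HRT = V/Q = 454.8 m³ / 494 m³·d⁻¹ = 0.9206 d × 24 = 22.09 h.

τ ≈ 22.1 h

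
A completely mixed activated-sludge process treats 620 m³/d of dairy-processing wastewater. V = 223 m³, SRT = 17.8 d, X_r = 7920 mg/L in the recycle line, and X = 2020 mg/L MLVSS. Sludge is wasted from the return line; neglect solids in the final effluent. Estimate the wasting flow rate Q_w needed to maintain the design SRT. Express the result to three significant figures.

Wasting from the return line (neglecting effluent solids): Q_w = V·X / (θ_c·X_r) = 223.0 × 2020 / (17.8 × 7920) = 3.195 m³/d.

Q_w ≈ 3.20 m³/d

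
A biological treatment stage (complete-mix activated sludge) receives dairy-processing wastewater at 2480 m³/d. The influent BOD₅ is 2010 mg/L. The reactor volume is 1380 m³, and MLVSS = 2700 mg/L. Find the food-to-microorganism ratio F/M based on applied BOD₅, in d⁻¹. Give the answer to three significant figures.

Food-to-microorganism ratio F/M = Q S₀ / (V X) = 2480 × 2010 / (1380 × 2700) = 1.338 d⁻¹.

F/M ≈ 1.34 d⁻¹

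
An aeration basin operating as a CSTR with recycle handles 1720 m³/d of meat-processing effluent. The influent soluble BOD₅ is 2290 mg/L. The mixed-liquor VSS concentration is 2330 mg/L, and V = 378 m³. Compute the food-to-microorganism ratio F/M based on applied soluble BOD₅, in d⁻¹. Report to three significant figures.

Food-to-microorganism ratio F/M = Q S₀ / (V X) = 1720 × 2290 / (378.0 × 2330) = 4.472 d⁻¹.

F/M ≈ 4.47 d⁻¹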